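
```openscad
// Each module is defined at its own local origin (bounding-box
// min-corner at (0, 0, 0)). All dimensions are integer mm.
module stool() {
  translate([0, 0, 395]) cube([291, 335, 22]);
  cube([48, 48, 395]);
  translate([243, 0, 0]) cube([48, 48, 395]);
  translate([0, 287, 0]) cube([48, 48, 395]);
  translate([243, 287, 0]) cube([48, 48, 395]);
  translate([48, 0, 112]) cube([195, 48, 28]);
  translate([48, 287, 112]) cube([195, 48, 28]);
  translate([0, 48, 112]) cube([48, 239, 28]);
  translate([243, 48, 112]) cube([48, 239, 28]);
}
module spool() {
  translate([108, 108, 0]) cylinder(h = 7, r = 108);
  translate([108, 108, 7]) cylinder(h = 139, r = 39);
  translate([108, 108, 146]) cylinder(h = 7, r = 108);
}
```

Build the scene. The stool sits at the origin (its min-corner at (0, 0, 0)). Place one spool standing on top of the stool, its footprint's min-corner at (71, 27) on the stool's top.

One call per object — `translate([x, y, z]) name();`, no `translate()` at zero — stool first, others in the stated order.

stool();
translate([71, 27, 417]) spool();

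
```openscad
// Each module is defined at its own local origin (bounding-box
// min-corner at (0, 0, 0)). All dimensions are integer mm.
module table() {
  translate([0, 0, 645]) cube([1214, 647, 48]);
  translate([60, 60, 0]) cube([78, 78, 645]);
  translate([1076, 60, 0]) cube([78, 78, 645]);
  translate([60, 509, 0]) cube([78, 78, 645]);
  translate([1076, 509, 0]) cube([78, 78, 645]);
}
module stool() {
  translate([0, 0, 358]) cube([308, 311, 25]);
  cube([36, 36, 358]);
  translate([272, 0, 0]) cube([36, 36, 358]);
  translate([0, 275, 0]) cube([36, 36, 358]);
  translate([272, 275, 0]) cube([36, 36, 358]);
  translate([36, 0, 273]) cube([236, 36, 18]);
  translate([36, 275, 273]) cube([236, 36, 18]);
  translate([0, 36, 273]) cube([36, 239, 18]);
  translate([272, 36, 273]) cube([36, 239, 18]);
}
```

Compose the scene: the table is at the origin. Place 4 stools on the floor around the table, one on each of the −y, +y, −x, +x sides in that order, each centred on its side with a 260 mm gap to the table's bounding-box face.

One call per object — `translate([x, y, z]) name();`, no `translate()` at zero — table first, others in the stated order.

table();
translate([453, -571, 0]) stool();
translate([453, 907, 0]) stool();
translate([-568, 168, 0]) stool();
translate([1474, 168, 0]) stool();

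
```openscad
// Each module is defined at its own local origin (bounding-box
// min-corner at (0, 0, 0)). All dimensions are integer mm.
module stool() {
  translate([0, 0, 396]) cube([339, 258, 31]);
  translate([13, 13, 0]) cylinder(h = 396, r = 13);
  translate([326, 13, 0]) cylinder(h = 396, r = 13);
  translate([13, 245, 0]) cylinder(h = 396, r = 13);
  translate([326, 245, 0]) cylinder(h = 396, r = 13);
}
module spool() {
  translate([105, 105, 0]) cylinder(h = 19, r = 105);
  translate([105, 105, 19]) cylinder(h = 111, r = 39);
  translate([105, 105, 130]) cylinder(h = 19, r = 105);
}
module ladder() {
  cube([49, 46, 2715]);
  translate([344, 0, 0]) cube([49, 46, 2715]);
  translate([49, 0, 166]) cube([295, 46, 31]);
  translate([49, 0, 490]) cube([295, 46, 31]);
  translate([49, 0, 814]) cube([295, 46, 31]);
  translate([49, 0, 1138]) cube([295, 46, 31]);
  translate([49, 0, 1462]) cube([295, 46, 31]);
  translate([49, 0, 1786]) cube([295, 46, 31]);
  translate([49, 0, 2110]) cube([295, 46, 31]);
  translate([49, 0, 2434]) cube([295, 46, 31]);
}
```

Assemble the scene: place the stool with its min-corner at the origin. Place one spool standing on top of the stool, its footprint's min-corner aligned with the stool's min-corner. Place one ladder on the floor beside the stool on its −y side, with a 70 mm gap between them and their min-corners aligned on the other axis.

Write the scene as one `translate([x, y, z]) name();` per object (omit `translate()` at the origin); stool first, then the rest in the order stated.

stool();
translate([0, 0, 427]) spool();
translate([0, -116, 0]) ladder();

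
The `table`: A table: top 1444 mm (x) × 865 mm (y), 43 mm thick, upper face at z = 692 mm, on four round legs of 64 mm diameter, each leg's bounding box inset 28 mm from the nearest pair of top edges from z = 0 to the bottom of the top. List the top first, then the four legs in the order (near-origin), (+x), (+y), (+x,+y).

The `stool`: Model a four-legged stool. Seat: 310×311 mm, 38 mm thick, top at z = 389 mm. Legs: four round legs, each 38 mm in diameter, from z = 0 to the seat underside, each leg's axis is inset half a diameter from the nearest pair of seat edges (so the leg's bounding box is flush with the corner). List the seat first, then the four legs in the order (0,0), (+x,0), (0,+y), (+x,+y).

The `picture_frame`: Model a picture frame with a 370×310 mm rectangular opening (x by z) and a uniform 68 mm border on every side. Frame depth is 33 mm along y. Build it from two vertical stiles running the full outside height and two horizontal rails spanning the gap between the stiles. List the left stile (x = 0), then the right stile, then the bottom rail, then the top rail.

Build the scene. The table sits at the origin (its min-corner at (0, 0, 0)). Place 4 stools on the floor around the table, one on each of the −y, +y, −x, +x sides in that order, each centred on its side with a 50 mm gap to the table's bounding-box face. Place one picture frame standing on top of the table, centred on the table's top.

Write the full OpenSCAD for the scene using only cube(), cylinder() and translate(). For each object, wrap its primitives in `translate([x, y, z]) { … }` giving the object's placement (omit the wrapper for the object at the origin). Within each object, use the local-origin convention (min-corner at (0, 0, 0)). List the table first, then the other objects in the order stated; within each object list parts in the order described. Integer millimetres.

translate([0, 0, 649]) cube([1444, 865, 43]);
translate([60, 60, 0]) cylinder(h = 649, r = 32);
translate([1384, 60, 0]) cylinder(h = 649, r = 32);
translate([60, 805, 0]) cylinder(h = 649, r = 32);
translate([1384, 805, 0]) cylinder(h = 649, r = 32);
translate([567, -361, 0]) {
  translate([0, 0, 351]) cube([310, 311, 38]);
  translate([19, 19, 0]) cylinder(h = 351, r = 19);
  translate([291, 19, 0]) cylinder(h = 351, r = 19);
  translate([19, 292, 0]) cylinder(h = 351, r = 19);
  translate([291, 292, 0]) cylinder(h = 351, r = 19);
}
translate([567, 915, 0]) {
  translate([0, 0, 351]) cube([310, 311, 38]);
  translate([19, 19, 0]) cylinder(h = 351, r = 19);
  translate([291, 19, 0]) cylinder(h = 351, r = 19);
  translate([19, 292, 0]) cylinder(h = 351, r = 19);
  translate([291, 292, 0]) cylinder(h = 351, r = 19);
}
translate([-360, 277, 0]) {
  translate([0, 0, 351]) cube([310, 311, 38]);
  translate([19, 19, 0]) cylinder(h = 351, r = 19);
  translate([291, 19, 0]) cylinder(h = 351, r = 19);
  translate([19, 292, 0]) cylinder(h = 351, r = 19);
  translate([291, 292, 0]) cylinder(h = 351, r = 19);
}
translate([1494, 277, 0]) {
  translate([0, 0, 351]) cube([310, 311, 38]);
  translate([19, 19, 0]) cylinder(h = 351, r = 19);
  translate([291, 19, 0]) cylinder(h = 351, r = 19);
  translate([19, 292, 0]) cylinder(h = 351, r = 19);
  translate([291, 292, 0]) cylinder(h = 351, r = 19);
}
translate([469, 416, 692]) {
  cube([68, 33, 446]);
  translate([438, 0, 0]) cube([68, 33, 446]);
  translate([68, 0, 0]) cube([370, 33, 68]);
  translate([68, 0, 378]) cube([370, 33, 68]);
}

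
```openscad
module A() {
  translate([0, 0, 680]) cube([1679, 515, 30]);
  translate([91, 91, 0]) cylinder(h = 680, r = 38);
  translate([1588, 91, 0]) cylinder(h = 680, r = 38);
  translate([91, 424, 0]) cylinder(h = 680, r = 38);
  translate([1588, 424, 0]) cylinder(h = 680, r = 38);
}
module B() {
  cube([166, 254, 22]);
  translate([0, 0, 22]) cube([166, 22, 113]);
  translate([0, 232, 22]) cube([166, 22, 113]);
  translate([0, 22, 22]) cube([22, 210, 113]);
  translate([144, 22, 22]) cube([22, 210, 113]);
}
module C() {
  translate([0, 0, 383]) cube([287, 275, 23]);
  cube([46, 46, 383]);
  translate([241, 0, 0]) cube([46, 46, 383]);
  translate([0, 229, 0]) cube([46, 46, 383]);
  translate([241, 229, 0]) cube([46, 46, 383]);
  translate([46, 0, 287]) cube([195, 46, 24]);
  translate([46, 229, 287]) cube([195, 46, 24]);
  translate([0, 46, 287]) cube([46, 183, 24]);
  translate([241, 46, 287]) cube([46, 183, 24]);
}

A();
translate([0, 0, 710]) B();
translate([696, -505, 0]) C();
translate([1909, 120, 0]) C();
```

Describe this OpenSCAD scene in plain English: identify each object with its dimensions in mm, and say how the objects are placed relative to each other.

A is a table: top 1679 mm (x) × 515 mm (y), 30 mm thick, upper face at z = 710 mm, on four round legs of 76 mm diameter, each leg's bounding box inset 53 mm from the nearest pair of top edges, running from z = 0 to the bottom of the top.

B is an open storage box with external size 166×254×135 mm and wall thickness 22 mm (the base is also 22 mm thick). The base covers the whole footprint; the four walls stand on the base, with the y-facing walls full-width and the x-facing walls fitting between their inner faces.

C is a four-legged stool. The seat is a 287×275×23 mm slab whose top surface is at z = 406 mm; four square legs, each 46×46 mm in cross-section, run from the floor (z = 0) to the underside of the seat, each flush with a corner of the seat. Four stretchers, 46 mm wide and 24 mm tall, connect adjacent legs with their undersides at z = 287 mm, each running between the inner faces of the legs it joins and aligned with the legs' outer faces on the other axis.

The open box is on top of the table. Two stools sit around the table at the −y, +x sides.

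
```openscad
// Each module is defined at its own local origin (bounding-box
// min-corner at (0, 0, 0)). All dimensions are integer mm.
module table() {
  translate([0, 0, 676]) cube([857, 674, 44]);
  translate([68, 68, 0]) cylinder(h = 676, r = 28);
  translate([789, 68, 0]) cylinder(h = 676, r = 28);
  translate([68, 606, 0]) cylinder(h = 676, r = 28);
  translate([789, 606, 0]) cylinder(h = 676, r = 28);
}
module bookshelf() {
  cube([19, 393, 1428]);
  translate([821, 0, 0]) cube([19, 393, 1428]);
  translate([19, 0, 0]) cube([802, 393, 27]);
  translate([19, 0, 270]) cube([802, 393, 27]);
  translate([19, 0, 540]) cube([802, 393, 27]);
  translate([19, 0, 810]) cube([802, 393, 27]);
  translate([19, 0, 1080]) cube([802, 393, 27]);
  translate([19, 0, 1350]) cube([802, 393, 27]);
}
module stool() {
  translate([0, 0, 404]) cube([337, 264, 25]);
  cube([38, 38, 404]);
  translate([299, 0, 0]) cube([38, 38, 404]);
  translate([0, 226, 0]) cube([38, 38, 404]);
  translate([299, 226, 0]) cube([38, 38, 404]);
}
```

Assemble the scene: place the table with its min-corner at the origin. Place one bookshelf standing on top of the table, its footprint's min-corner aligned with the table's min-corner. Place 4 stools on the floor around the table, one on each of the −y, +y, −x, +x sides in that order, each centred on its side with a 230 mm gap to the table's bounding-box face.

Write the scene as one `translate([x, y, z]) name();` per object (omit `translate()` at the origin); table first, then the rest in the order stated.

table();
translate([0, 0, 720]) bookshelf();
translate([260, -494, 0]) stool();
translate([260, 904, 0]) stool();
translate([-567, 205, 0]) stool();
translate([1087, 205, 0]) stool();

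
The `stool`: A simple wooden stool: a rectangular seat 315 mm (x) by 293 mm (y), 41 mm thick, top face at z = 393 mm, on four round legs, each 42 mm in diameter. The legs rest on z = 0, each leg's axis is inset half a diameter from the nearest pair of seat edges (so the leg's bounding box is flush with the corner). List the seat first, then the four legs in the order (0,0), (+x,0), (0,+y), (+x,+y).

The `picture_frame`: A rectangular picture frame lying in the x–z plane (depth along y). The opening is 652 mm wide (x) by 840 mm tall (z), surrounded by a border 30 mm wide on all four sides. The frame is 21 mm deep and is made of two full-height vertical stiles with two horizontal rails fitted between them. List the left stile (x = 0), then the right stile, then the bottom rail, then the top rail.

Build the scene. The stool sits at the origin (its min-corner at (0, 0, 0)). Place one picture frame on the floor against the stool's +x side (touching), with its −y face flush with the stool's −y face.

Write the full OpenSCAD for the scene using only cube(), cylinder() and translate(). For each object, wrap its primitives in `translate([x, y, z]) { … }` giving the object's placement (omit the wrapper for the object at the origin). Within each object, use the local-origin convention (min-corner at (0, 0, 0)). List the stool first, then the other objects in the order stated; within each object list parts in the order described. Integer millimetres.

translate([0, 0, 352]) cube([315, 293, 41]);
translate([21, 21, 0]) cylinder(h = 352, r = 21);
translate([294, 21, 0]) cylinder(h = 352, r = 21);
translate([21, 272, 0]) cylinder(h = 352, r = 21);
translate([294, 272, 0]) cylinder(h = 352, r = 21);
translate([315, 0, 0]) {
  cube([30, 21, 900]);
  translate([682, 0, 0]) cube([30, 21, 900]);
  translate([30, 0, 0]) cube([652, 21, 30]);
  translate([30, 0, 870]) cube([652, 21, 30]);
}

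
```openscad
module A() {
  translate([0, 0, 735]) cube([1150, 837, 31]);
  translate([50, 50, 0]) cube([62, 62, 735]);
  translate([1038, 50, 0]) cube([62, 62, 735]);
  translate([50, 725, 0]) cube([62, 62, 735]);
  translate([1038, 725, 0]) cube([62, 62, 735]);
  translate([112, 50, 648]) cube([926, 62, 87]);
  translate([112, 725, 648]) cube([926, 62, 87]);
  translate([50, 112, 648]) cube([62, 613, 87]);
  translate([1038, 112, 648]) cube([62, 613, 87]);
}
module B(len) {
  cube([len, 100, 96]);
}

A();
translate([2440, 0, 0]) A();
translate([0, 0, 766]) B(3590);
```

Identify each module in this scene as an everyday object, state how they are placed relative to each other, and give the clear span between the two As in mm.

A is a table. B is a beam. A beam spans the tops of two tables. The clear span between the two tables is 1290 mm.

Second table starts at x = 2440; first ends at x = 1150; clear span = 2440 − 1150 = 1290 mm.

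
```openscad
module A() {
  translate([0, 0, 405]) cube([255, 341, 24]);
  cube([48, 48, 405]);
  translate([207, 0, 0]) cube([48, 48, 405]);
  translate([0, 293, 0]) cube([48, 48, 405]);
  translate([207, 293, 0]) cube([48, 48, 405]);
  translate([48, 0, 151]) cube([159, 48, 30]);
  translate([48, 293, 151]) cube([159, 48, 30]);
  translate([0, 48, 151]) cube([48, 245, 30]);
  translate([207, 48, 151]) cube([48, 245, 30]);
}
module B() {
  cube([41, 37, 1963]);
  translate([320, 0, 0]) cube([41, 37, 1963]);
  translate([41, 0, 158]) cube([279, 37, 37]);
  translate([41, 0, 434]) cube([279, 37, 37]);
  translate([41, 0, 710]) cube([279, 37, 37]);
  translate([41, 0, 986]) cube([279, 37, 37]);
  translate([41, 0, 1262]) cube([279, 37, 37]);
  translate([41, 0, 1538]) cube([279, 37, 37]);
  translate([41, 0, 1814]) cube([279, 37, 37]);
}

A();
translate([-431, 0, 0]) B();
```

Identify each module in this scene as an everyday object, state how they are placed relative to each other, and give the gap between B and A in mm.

The ladder's nearest face is 70 mm from the stool's −x face.

A is a stool. B is a ladder. The ladder is on the floor beside the stool on its −x side. The gap between the ladder and the stool is 70 mm.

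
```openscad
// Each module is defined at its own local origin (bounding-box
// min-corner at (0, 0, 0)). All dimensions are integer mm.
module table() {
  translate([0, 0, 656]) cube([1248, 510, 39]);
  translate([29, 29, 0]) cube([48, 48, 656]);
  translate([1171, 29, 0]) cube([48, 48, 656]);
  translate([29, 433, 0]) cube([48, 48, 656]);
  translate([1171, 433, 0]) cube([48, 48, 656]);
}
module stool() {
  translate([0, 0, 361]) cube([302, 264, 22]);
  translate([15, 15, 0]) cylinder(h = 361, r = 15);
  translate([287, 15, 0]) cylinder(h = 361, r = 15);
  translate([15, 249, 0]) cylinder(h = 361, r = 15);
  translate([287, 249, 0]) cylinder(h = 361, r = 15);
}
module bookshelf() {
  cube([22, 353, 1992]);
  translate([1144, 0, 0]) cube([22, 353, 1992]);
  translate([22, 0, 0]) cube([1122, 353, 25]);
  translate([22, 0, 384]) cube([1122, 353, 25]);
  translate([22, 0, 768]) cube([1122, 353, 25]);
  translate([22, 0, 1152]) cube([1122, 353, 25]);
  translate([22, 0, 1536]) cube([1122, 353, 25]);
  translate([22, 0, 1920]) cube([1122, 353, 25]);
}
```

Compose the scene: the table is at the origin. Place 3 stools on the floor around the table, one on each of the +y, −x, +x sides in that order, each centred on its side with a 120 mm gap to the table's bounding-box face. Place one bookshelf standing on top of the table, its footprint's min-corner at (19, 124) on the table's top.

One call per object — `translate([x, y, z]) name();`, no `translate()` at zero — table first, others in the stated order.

table();
translate([473, 630, 0]) stool();
translate([-422, 123, 0]) stool();
translate([1368, 123, 0]) stool();
translate([19, 124, 695]) bookshelf();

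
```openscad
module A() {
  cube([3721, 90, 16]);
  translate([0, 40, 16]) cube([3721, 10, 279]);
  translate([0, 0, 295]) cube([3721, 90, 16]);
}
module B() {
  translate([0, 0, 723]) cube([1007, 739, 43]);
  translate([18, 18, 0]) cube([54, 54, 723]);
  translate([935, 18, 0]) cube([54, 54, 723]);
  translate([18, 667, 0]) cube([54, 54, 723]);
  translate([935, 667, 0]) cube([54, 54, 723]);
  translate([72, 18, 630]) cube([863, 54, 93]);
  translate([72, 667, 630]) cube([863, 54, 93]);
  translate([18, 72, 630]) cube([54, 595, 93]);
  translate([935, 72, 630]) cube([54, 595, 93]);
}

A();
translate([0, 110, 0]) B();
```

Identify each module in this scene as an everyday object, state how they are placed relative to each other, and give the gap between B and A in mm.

A is an I-beam. B is a table. The table is on the floor beside the I-beam on its +y side. The gap between the table and the I-beam is 20 mm.

The table's nearest face is 20 mm from the I-beam's +y face.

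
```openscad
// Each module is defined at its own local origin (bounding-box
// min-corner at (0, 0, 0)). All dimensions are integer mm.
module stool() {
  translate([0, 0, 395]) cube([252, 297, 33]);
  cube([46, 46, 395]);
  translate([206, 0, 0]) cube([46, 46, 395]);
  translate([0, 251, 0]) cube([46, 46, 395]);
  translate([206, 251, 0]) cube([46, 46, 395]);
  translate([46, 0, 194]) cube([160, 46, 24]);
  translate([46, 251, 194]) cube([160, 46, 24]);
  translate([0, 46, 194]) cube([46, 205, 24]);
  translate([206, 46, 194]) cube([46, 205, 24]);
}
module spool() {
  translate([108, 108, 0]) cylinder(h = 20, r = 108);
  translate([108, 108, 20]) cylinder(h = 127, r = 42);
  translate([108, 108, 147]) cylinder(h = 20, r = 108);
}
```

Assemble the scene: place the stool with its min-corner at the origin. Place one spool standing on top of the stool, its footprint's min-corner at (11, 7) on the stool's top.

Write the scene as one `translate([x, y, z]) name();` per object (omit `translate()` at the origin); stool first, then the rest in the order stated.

stool();
translate([11, 7, 428]) spool();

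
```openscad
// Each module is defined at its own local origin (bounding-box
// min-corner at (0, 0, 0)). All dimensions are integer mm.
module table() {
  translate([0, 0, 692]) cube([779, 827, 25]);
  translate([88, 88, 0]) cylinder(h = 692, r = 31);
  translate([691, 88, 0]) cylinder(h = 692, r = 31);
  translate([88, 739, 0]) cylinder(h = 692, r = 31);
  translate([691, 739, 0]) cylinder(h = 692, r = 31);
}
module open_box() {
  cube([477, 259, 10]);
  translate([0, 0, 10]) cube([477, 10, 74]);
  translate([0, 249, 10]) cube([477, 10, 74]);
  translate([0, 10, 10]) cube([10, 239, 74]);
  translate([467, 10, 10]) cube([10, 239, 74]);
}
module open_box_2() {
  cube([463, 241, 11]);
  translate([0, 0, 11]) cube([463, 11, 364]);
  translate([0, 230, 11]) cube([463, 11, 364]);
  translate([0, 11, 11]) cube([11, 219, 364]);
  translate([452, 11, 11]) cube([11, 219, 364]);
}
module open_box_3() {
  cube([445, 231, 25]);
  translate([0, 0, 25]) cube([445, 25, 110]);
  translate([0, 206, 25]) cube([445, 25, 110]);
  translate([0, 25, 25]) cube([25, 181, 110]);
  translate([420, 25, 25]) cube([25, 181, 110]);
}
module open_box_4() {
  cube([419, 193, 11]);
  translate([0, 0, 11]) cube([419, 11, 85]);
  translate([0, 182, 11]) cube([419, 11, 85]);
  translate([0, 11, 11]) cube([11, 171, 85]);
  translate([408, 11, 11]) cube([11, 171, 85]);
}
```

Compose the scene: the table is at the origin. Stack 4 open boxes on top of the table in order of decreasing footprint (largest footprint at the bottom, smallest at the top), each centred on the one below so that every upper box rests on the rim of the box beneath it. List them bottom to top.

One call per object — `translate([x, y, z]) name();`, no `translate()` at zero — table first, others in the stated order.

table();
translate([151, 284, 717]) open_box();
translate([158, 293, 801]) open_box_2();
translate([167, 298, 1176]) open_box_3();
translate([180, 317, 1311]) open_box_4();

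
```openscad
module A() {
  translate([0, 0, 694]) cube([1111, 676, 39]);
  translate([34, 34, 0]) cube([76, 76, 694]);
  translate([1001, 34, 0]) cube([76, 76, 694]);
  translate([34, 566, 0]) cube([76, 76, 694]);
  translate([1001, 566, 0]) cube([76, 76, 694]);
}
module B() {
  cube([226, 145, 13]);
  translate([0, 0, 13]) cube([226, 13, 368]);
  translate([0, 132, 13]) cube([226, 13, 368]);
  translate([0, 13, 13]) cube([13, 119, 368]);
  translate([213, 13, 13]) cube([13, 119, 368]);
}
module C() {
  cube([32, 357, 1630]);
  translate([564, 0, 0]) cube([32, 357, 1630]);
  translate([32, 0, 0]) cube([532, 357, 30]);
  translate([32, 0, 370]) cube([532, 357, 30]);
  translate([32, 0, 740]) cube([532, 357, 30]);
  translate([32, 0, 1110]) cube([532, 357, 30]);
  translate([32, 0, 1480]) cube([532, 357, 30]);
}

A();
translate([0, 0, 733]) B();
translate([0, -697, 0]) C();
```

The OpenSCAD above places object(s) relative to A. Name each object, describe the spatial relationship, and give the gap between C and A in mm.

The bookshelf's nearest face is 340 mm from the table's −y face.

A is a table. B is an open box. C is a bookshelf. The open box is on top of the table. The bookshelf is on the floor beside the table on its −y side. The gap between the bookshelf and the table is 340 mm.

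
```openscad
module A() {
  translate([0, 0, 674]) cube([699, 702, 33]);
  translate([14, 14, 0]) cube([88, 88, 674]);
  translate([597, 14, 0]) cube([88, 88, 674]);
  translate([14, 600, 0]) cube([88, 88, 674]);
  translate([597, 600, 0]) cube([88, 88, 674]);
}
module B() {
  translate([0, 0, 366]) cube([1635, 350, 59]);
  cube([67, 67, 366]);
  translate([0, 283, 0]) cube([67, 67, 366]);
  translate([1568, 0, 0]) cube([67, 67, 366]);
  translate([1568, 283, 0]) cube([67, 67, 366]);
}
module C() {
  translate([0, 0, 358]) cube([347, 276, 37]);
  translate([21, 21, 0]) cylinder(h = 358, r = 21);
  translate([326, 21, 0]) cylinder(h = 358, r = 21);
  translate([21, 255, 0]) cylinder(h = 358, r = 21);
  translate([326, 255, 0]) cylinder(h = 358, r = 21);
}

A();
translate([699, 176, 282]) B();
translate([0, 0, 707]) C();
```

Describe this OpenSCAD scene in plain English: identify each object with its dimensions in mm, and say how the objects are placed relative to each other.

A is a table: top 699 mm (x) × 702 mm (y), 33 mm thick, upper face at z = 707 mm, on four 88×88 mm square legs, each inset 14 mm from the nearest pair of top edges, running from z = 0 to the bottom of the top.

B is a bench: a 1635×350 mm seat slab, 59 mm thick, top at z = 425 mm, on four 67×67 mm square legs flush with the seat corners and standing on z = 0.

C is a four-legged stool. The seat is a 347×276×37 mm slab whose top surface is at z = 395 mm; four round legs, each 42 mm in diameter, run from the floor (z = 0) to the underside of the seat, each leg's axis is inset half a diameter from the nearest pair of seat edges (so the leg's bounding box is flush with the corner).

The bench is beside the table with their tops flush at z = 707. The stool is on top of the table.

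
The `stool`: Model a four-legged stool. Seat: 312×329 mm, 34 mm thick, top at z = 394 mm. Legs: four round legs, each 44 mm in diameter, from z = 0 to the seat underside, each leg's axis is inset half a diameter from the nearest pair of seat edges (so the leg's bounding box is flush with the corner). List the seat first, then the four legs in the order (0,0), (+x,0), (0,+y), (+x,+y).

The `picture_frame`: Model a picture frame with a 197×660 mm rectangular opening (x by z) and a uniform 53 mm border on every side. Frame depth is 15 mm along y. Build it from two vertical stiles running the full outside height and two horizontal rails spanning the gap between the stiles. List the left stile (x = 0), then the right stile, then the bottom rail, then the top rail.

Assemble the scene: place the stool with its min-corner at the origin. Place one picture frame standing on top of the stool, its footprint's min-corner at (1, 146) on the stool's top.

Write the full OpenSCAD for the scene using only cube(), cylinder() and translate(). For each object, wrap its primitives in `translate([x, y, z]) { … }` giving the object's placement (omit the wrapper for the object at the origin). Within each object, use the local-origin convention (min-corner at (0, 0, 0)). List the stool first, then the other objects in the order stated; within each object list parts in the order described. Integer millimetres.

translate([0, 0, 360]) cube([312, 329, 34]);
translate([22, 22, 0]) cylinder(h = 360, r = 22);
translate([290, 22, 0]) cylinder(h = 360, r = 22);
translate([22, 307, 0]) cylinder(h = 360, r = 22);
translate([290, 307, 0]) cylinder(h = 360, r = 22);
translate([1, 146, 394]) {
  cube([53, 15, 766]);
  translate([250, 0, 0]) cube([53, 15, 766]);
  translate([53, 0, 0]) cube([197, 15, 53]);
  translate([53, 0, 713]) cube([197, 15, 53]);
}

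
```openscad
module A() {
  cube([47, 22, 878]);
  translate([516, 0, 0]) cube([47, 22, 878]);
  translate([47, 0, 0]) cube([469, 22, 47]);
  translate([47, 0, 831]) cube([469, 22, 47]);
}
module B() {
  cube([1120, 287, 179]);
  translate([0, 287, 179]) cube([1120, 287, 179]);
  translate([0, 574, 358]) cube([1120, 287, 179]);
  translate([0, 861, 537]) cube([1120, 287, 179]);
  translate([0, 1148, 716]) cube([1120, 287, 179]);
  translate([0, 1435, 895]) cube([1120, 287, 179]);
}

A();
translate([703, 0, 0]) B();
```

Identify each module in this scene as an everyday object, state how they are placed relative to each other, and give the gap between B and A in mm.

The staircase's nearest face is 140 mm from the picture frame's +x face.

A is a picture frame. B is a staircase. The staircase is on the floor beside the picture frame on its +x side. The gap between the staircase and the picture frame is 140 mm.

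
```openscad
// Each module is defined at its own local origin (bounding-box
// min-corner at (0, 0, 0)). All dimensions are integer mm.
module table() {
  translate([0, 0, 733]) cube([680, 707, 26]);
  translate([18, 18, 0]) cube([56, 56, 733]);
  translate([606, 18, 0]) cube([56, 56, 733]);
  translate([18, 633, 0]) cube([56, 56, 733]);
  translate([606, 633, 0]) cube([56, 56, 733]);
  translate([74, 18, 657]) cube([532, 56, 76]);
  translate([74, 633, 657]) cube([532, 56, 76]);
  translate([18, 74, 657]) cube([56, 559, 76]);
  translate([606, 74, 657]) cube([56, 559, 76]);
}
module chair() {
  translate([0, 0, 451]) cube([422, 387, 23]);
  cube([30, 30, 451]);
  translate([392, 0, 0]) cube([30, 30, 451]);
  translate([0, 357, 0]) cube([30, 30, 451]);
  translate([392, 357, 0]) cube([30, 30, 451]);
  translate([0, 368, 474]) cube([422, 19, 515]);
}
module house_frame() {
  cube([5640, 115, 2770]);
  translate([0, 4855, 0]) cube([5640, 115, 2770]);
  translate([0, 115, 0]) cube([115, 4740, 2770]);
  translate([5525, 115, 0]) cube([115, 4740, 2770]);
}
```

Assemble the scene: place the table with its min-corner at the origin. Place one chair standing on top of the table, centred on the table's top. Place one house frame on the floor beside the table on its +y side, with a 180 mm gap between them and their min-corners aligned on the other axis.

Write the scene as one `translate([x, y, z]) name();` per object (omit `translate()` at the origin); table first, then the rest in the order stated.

table();
translate([129, 160, 759]) chair();
translate([0, 887, 0]) house_frame();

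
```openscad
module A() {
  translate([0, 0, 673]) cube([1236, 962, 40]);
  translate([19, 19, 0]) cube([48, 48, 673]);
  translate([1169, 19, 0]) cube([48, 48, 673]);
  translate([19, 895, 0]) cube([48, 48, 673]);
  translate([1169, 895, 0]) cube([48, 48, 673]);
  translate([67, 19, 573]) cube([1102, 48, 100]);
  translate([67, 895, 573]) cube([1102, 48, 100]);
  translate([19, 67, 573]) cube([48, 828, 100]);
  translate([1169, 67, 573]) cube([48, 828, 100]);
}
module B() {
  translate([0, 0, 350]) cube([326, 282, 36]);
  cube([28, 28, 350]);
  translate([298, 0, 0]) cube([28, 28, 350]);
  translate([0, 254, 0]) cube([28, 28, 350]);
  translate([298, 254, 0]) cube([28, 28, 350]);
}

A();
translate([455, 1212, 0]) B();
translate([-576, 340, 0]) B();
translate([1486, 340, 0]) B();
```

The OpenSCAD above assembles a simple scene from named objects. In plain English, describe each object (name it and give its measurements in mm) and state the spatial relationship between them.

A is a table: top 1236 mm (x) × 962 mm (y), 40 mm thick, upper face at z = 713 mm, on four 48×48 mm square legs, each inset 19 mm from the nearest pair of top edges, running from z = 0 to the bottom of the top. Four apron rails, 48 mm thick and 100 mm tall, run between adjacent legs with their top edges flush with the underside of the top and their outer faces flush with the legs' outer faces.

B is a four-legged stool. The seat is a 326×282×36 mm slab whose top surface is at z = 386 mm; four square legs, each 28×28 mm in cross-section, run from the floor (z = 0) to the underside of the seat, each flush with a corner of the seat.

Three stools sit around the table at the +y, −x, +x sides.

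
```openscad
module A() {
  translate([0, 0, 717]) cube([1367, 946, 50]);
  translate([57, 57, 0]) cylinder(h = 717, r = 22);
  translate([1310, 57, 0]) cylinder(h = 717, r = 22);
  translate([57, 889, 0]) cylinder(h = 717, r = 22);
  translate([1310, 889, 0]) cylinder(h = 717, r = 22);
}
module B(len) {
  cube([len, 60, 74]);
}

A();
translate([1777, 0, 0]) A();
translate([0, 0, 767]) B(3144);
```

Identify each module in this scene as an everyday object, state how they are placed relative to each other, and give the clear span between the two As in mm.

Second table starts at x = 1777; first ends at x = 1367; clear span = 1777 − 1367 = 410 mm.

A is a table. B is a beam. A beam spans the tops of two tables. The clear span between the two tables is 410 mm.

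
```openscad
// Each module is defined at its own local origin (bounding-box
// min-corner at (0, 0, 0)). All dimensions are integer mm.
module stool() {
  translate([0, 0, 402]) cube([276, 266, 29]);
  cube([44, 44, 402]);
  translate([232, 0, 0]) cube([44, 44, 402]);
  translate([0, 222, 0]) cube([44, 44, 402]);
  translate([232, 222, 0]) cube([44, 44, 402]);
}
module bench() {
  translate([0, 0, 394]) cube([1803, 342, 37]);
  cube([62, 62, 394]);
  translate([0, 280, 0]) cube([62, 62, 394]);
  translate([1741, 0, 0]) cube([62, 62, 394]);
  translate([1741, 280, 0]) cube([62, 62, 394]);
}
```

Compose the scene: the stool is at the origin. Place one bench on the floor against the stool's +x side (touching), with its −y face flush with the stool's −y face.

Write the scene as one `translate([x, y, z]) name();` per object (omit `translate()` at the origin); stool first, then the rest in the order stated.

stool();
translate([276, 0, 0]) bench();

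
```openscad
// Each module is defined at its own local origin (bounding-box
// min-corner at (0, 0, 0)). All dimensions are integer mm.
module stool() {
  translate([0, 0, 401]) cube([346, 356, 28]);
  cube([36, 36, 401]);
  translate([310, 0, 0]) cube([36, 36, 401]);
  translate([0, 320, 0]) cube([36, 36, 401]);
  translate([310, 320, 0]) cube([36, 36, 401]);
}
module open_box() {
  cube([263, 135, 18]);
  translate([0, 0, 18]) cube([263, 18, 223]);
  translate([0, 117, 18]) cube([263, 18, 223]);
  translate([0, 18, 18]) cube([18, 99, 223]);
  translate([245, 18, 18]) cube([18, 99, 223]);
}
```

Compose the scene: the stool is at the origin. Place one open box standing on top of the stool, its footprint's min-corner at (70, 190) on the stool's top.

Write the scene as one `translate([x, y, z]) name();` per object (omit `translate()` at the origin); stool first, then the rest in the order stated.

stool();
translate([70, 190, 429]) open_box();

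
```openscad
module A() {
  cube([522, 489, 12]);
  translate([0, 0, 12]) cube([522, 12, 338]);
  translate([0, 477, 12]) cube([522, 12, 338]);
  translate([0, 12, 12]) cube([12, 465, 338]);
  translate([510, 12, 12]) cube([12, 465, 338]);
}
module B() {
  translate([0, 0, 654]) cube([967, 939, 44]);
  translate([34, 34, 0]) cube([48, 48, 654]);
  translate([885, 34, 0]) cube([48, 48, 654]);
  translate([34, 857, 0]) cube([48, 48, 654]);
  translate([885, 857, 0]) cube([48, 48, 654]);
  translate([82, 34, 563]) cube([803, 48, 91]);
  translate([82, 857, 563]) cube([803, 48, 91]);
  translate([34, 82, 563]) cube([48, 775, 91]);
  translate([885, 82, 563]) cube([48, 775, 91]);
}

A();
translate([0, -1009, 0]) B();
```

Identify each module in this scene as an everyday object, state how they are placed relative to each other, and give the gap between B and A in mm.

A is an open box. B is a table. The table is on the floor beside the open box on its −y side. The gap between the table and the open box is 70 mm.

The table's nearest face is 70 mm from the open box's −y face.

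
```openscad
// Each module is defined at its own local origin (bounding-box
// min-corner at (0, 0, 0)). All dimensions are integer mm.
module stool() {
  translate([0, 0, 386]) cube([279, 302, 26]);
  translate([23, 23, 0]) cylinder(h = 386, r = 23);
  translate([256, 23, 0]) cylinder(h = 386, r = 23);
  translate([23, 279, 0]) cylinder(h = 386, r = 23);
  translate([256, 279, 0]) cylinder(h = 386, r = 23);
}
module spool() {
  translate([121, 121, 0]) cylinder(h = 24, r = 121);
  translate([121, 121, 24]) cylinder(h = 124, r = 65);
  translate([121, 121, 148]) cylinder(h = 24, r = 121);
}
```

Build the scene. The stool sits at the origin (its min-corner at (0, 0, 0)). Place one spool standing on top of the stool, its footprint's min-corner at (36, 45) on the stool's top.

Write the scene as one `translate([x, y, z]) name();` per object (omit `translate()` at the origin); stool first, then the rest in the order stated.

stool();
translate([36, 45, 412]) spool();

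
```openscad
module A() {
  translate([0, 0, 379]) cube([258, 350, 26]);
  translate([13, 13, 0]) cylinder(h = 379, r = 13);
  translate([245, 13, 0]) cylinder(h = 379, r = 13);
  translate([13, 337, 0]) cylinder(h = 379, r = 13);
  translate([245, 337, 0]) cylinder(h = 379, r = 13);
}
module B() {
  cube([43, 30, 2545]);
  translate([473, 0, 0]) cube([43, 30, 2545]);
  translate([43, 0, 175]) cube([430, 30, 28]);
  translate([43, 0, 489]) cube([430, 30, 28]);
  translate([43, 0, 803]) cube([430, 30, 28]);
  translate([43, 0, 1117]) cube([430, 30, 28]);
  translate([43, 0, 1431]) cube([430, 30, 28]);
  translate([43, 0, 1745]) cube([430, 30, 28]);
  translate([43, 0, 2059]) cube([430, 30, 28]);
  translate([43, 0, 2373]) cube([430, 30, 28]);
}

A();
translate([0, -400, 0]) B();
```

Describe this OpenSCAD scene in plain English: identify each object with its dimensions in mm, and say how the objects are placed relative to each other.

A is a four-legged stool. The seat is a 258×350×26 mm slab whose top surface is at z = 405 mm; four round legs, each 26 mm in diameter, run from the floor (z = 0) to the underside of the seat, each leg's axis is inset half a diameter from the nearest pair of seat edges (so the leg's bounding box is flush with the corner).

B is a wooden ladder with two side rails of 43×30 mm section and 2545 mm height, set 516 mm apart overall. Between them run 8 rectangular rungs (30 mm deep, 28 mm thick), front faces flush with the rails' −y face. The bottom of the first rung is 175 mm above the floor and each subsequent rung is 314 mm higher than the one below.

The ladder is on the floor beside the stool on its −y side.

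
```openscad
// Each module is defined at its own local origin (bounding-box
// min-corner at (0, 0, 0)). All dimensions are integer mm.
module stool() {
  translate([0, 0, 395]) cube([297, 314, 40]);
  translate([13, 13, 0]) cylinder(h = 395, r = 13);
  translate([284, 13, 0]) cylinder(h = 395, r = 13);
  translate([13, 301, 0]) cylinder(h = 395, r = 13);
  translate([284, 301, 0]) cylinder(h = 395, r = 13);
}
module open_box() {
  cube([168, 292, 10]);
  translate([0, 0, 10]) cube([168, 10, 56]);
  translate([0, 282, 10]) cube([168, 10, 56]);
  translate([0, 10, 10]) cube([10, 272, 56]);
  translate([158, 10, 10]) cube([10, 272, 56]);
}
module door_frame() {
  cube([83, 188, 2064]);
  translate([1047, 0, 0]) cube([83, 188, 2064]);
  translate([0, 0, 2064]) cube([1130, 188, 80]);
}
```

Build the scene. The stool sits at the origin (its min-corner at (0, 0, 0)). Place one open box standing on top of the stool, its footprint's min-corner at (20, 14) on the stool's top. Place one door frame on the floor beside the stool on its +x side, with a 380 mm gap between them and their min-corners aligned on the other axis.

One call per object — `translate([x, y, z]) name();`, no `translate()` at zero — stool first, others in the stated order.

stool();
translate([20, 14, 435]) open_box();
translate([677, 0, 0]) door_frame();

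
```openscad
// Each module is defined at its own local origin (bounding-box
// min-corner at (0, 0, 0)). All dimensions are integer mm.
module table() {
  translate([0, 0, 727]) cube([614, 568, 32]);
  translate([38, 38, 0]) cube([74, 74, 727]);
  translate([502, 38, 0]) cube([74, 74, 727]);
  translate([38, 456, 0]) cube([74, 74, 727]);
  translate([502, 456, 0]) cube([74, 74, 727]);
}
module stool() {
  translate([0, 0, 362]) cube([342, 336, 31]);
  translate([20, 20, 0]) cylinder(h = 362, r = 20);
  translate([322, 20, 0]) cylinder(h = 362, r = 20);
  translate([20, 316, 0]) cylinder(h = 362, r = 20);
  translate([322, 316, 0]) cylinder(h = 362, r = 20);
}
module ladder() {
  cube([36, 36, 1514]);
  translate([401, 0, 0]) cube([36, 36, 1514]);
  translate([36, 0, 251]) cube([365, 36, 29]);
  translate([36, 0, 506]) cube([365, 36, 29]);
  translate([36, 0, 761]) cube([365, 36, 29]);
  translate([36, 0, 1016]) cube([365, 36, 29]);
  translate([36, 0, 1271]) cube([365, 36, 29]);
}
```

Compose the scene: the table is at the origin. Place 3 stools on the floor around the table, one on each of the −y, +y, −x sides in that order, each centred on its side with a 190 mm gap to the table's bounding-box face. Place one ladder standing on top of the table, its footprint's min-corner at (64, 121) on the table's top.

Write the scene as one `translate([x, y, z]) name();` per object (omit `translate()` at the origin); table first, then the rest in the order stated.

table();
translate([136, -526, 0]) stool();
translate([136, 758, 0]) stool();
translate([-532, 116, 0]) stool();
translate([64, 121, 759]) ladder();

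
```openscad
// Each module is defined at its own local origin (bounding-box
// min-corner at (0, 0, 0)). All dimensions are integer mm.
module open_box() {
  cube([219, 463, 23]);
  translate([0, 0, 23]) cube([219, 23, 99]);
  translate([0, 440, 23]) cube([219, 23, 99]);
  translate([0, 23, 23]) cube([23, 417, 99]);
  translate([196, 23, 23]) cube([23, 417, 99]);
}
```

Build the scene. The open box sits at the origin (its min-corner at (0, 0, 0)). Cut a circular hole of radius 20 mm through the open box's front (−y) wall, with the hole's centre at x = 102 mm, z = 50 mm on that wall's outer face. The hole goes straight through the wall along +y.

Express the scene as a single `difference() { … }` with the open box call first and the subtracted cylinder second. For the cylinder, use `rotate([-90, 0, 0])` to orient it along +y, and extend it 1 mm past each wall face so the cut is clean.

difference() {
  open_box();
  translate([102, -1, 50]) rotate([-90, 0, 0]) cylinder(h = 25, r = 20);
}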